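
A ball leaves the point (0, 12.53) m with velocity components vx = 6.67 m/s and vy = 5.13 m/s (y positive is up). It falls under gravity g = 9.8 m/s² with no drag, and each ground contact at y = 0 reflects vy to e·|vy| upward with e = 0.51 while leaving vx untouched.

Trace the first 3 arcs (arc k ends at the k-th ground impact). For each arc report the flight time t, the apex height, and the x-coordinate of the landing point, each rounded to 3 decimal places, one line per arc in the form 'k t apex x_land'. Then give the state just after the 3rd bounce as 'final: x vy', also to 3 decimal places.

Arc 1: start y=12.530, vy=5.130 → t=2.206, apex=13.873, x_land=14.715, impact vy=-16.490
  bounce: vy ← 0.51·16.490 = 8.410
Arc 2: start y=0.000, vy=8.410 → t=1.716, apex=3.608, x_land=26.162, impact vy=-8.410
  bounce: vy ← 0.51·8.410 = 4.289
Arc 3: start y=0.000, vy=4.289 → t=0.875, apex=0.939, x_land=32.000, impact vy=-4.289
  bounce: vy ← 0.51·4.289 = 2.187

1 2.206 13.873 14.715
2 1.716 3.608 26.162
3 0.875 0.939 32.000
final: 32.000 2.187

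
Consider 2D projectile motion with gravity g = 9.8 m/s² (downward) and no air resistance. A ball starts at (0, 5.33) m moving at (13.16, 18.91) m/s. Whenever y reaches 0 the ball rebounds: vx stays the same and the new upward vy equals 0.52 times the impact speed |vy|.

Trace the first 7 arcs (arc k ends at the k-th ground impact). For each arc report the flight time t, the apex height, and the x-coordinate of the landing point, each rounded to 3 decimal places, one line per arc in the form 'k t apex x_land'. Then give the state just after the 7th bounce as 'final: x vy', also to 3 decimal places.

Arc 1: start y=5.330, vy=18.910 → t=4.123, apex=23.574, x_land=54.259, impact vy=-21.495
  bounce: vy ← 0.52·21.495 = 11.178
Arc 2: start y=0.000, vy=11.178 → t=2.281, apex=6.374, x_land=84.279, impact vy=-11.178
  bounce: vy ← 0.52·11.178 = 5.812
Arc 3: start y=0.000, vy=5.812 → t=1.186, apex=1.724, x_land=99.889, impact vy=-5.812
  bounce: vy ← 0.52·5.812 = 3.022
Arc 4: start y=0.000, vy=3.022 → t=0.617, apex=0.466, x_land=108.007, impact vy=-3.022
  bounce: vy ← 0.52·3.022 = 1.572
Arc 5: start y=0.000, vy=1.572 → t=0.321, apex=0.126, x_land=112.228, impact vy=-1.572
  bounce: vy ← 0.52·1.572 = 0.817
Arc 6: start y=0.000, vy=0.817 → t=0.167, apex=0.034, x_land=114.423, impact vy=-0.817
  bounce: vy ← 0.52·0.817 = 0.425
Arc 7: start y=0.000, vy=0.425 → t=0.087, apex=0.009, x_land=115.564, impact vy=-0.425
  bounce: vy ← 0.52·0.425 = 0.221

1 4.123 23.574 54.259
2 2.281 6.374 84.279
3 1.186 1.724 99.889
4 0.617 0.466 108.007
5 0.321 0.126 112.228
6 0.167 0.034 114.423
7 0.087 0.009 115.564
final: 115.564 0.221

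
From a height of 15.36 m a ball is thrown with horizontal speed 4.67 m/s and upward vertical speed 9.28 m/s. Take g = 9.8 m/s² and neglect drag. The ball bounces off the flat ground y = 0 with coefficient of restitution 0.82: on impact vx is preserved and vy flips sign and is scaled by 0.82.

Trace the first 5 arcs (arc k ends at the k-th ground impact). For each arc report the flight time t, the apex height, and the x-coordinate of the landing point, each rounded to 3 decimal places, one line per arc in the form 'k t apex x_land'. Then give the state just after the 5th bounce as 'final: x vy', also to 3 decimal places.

Arc 1: start y=15.360, vy=9.280 → t=2.955, apex=19.754, x_land=13.799, impact vy=-19.677
  bounce: vy ← 0.82·19.677 = 16.135
Arc 2: start y=0.000, vy=16.135 → t=3.293, apex=13.282, x_land=29.176, impact vy=-16.135
  bounce: vy ← 0.82·16.135 = 13.231
Arc 3: start y=0.000, vy=13.231 → t=2.700, apex=8.931, x_land=41.786, impact vy=-13.231
  bounce: vy ← 0.82·13.231 = 10.849
Arc 4: start y=0.000, vy=10.849 → t=2.214, apex=6.005, x_land=52.126, impact vy=-10.849
  bounce: vy ← 0.82·10.849 = 8.896
Arc 5: start y=0.000, vy=8.896 → t=1.816, apex=4.038, x_land=60.605, impact vy=-8.896
  bounce: vy ← 0.82·8.896 = 7.295

1 2.955 19.754 13.799
2 3.293 13.282 29.176
3 2.700 8.931 41.786
4 2.214 6.005 52.126
5 1.816 4.038 60.605
final: 60.605 7.295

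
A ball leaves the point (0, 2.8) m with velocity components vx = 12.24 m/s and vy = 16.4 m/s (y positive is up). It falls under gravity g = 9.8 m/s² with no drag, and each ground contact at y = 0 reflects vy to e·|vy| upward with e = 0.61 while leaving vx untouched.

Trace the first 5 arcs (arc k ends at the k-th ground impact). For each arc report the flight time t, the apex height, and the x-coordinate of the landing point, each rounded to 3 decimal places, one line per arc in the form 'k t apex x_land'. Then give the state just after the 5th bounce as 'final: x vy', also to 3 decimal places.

1 3.510 16.522 42.959
2 2.240 6.148 70.380
3 1.367 2.288 87.107
4 0.834 0.851 97.310
5 0.508 0.317 103.534
final: 103.534 1.520

Arc 1: start y=2.800, vy=16.400 → t=3.510, apex=16.522, x_land=42.959, impact vy=-17.996
  bounce: vy ← 0.61·17.996 = 10.977
Arc 2: start y=0.000, vy=10.977 → t=2.240, apex=6.148, x_land=70.380, impact vy=-10.977
  bounce: vy ← 0.61·10.977 = 6.696
Arc 3: start y=0.000, vy=6.696 → t=1.367, apex=2.288, x_land=87.107, impact vy=-6.696
  bounce: vy ← 0.61·6.696 = 4.085
Arc 4: start y=0.000, vy=4.085 → t=0.834, apex=0.851, x_land=97.310, impact vy=-4.085
  bounce: vy ← 0.61·4.085 = 2.492
Arc 5: start y=0.000, vy=2.492 → t=0.508, apex=0.317, x_land=103.534, impact vy=-2.492
  bounce: vy ← 0.61·2.492 = 1.520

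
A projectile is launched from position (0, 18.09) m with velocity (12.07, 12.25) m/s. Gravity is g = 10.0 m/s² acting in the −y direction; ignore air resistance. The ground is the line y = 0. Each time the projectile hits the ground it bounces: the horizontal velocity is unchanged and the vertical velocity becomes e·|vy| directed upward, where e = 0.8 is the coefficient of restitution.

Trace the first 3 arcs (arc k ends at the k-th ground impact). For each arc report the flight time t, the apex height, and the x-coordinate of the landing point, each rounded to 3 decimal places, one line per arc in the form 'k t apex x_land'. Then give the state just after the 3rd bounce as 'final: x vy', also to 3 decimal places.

1 3.487 25.593 42.093
2 3.620 16.380 85.786
3 2.896 10.483 120.739
final: 120.739 11.584

Arc 1: start y=18.090, vy=12.250 → t=3.487, apex=25.593, x_land=42.093, impact vy=-22.624
  bounce: vy ← 0.8·22.624 = 18.100
Arc 2: start y=0.000, vy=18.100 → t=3.620, apex=16.380, x_land=85.786, impact vy=-18.100
  bounce: vy ← 0.8·18.100 = 14.480
Arc 3: start y=0.000, vy=14.480 → t=2.896, apex=10.483, x_land=120.739, impact vy=-14.480
  bounce: vy ← 0.8·14.480 = 11.584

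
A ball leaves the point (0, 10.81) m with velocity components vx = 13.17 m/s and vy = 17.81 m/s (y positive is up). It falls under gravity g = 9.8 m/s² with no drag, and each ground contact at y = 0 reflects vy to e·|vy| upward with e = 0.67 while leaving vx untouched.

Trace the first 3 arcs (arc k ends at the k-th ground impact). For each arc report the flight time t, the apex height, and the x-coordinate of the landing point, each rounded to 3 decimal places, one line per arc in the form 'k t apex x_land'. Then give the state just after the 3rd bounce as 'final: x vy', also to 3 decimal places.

Arc 1: start y=10.810, vy=17.810 → t=4.164, apex=26.993, x_land=54.846, impact vy=-23.002
  bounce: vy ← 0.67·23.002 = 15.411
Arc 2: start y=0.000, vy=15.411 → t=3.145, apex=12.117, x_land=96.267, impact vy=-15.411
  bounce: vy ← 0.67·15.411 = 10.325
Arc 3: start y=0.000, vy=10.325 → t=2.107, apex=5.439, x_land=124.019, impact vy=-10.325
  bounce: vy ← 0.67·10.325 = 6.918

1 4.164 26.993 54.846
2 3.145 12.117 96.267
3 2.107 5.439 124.019
final: 124.019 6.918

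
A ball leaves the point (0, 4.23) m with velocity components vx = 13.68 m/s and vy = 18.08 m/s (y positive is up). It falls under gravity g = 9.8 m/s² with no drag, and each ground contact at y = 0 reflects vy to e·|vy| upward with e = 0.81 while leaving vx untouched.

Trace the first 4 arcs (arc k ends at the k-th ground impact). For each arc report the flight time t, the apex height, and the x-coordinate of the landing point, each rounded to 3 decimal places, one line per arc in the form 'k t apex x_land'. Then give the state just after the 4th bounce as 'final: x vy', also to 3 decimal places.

Arc 1: start y=4.230, vy=18.080 → t=3.911, apex=20.908, x_land=53.496, impact vy=-20.243
  bounce: vy ← 0.81·20.243 = 16.397
Arc 2: start y=0.000, vy=16.397 → t=3.346, apex=13.718, x_land=99.274, impact vy=-16.397
  bounce: vy ← 0.81·16.397 = 13.282
Arc 3: start y=0.000, vy=13.282 → t=2.711, apex=9.000, x_land=136.355, impact vy=-13.282
  bounce: vy ← 0.81·13.282 = 10.758
Arc 4: start y=0.000, vy=10.758 → t=2.196, apex=5.905, x_land=166.390, impact vy=-10.758
  bounce: vy ← 0.81·10.758 = 8.714

1 3.911 20.908 53.496
2 3.346 13.718 99.274
3 2.711 9.000 136.355
4 2.196 5.905 166.390
final: 166.390 8.714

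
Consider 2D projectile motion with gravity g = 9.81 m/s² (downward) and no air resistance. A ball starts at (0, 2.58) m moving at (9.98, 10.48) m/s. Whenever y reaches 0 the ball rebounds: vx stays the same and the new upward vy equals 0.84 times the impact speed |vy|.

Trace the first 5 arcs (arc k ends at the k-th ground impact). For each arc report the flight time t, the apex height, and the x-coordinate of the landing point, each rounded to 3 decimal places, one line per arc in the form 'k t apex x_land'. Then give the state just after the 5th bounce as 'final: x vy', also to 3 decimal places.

Arc 1: start y=2.580, vy=10.480 → t=2.360, apex=8.178, x_land=23.548, impact vy=-12.667
  bounce: vy ← 0.84·12.667 = 10.640
Arc 2: start y=0.000, vy=10.640 → t=2.169, apex=5.770, x_land=45.197, impact vy=-10.640
  bounce: vy ← 0.84·10.640 = 8.938
Arc 3: start y=0.000, vy=8.938 → t=1.822, apex=4.072, x_land=63.382, impact vy=-8.938
  bounce: vy ← 0.84·8.938 = 7.508
Arc 4: start y=0.000, vy=7.508 → t=1.531, apex=2.873, x_land=78.658, impact vy=-7.508
  bounce: vy ← 0.84·7.508 = 6.306
Arc 5: start y=0.000, vy=6.306 → t=1.286, apex=2.027, x_land=91.490, impact vy=-6.306
  bounce: vy ← 0.84·6.306 = 5.297

1 2.360 8.178 23.548
2 2.169 5.770 45.197
3 1.822 4.072 63.382
4 1.531 2.873 78.658
5 1.286 2.027 91.490
final: 91.490 5.297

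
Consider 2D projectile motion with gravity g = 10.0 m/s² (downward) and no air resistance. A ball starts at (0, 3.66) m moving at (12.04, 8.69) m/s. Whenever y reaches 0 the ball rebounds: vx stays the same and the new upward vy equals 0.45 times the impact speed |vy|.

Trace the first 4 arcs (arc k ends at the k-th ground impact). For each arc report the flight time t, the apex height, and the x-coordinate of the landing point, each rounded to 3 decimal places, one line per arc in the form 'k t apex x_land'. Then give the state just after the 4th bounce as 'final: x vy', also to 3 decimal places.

Arc 1: start y=3.660, vy=8.690 → t=2.088, apex=7.436, x_land=25.145, impact vy=-12.195
  bounce: vy ← 0.45·12.195 = 5.488
Arc 2: start y=0.000, vy=5.488 → t=1.098, apex=1.506, x_land=38.360, impact vy=-5.488
  bounce: vy ← 0.45·5.488 = 2.469
Arc 3: start y=0.000, vy=2.469 → t=0.494, apex=0.305, x_land=44.306, impact vy=-2.469
  bounce: vy ← 0.45·2.469 = 1.111
Arc 4: start y=0.000, vy=1.111 → t=0.222, apex=0.062, x_land=46.982, impact vy=-1.111
  bounce: vy ← 0.45·1.111 = 0.500

1 2.088 7.436 25.145
2 1.098 1.506 38.360
3 0.494 0.305 44.306
4 0.222 0.062 46.982
final: 46.982 0.500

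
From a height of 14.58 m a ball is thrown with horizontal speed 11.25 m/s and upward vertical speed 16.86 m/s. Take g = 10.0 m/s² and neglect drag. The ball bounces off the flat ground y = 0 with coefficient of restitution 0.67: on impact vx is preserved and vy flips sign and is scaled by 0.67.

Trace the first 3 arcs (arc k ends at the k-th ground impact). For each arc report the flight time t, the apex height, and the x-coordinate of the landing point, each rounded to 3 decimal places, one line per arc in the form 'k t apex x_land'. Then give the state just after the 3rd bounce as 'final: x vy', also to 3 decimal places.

1 4.086 28.793 45.964
2 3.216 12.925 82.140
3 2.154 5.802 106.377
final: 106.377 7.217

Arc 1: start y=14.580, vy=16.860 → t=4.086, apex=28.793, x_land=45.964, impact vy=-23.997
  bounce: vy ← 0.67·23.997 = 16.078
Arc 2: start y=0.000, vy=16.078 → t=3.216, apex=12.925, x_land=82.140, impact vy=-16.078
  bounce: vy ← 0.67·16.078 = 10.772
Arc 3: start y=0.000, vy=10.772 → t=2.154, apex=5.802, x_land=106.377, impact vy=-10.772
  bounce: vy ← 0.67·10.772 = 7.217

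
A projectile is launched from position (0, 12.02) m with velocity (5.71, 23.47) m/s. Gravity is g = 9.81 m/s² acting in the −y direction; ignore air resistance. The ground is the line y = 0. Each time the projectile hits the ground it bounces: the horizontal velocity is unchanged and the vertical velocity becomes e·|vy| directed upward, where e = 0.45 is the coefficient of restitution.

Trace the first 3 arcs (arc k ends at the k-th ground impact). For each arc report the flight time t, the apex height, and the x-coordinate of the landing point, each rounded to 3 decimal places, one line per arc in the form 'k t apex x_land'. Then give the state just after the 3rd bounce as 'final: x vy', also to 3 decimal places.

Arc 1: start y=12.020, vy=23.470 → t=5.252, apex=40.095, x_land=29.986, impact vy=-28.048
  bounce: vy ← 0.45·28.048 = 12.621
Arc 2: start y=0.000, vy=12.621 → t=2.573, apex=8.119, x_land=44.679, impact vy=-12.621
  bounce: vy ← 0.45·12.621 = 5.680
Arc 3: start y=0.000, vy=5.680 → t=1.158, apex=1.644, x_land=51.291, impact vy=-5.680
  bounce: vy ← 0.45·5.680 = 2.556

1 5.252 40.095 29.986
2 2.573 8.119 44.679
3 1.158 1.644 51.291
final: 51.291 2.556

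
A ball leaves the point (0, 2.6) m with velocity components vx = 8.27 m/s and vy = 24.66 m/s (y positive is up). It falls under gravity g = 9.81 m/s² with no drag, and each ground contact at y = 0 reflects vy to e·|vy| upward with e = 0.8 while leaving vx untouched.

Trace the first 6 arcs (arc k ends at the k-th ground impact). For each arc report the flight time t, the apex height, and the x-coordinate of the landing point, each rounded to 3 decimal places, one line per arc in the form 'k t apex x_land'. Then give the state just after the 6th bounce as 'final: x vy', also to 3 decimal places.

Arc 1: start y=2.600, vy=24.660 → t=5.131, apex=33.595, x_land=42.432, impact vy=-25.673
  bounce: vy ← 0.8·25.673 = 20.539
Arc 2: start y=0.000, vy=20.539 → t=4.187, apex=21.501, x_land=77.061, impact vy=-20.539
  bounce: vy ← 0.8·20.539 = 16.431
Arc 3: start y=0.000, vy=16.431 → t=3.350, apex=13.760, x_land=104.764, impact vy=-16.431
  bounce: vy ← 0.8·16.431 = 13.145
Arc 4: start y=0.000, vy=13.145 → t=2.680, apex=8.807, x_land=126.927, impact vy=-13.145
  bounce: vy ← 0.8·13.145 = 10.516
Arc 5: start y=0.000, vy=10.516 → t=2.144, apex=5.636, x_land=144.657, impact vy=-10.516
  bounce: vy ← 0.8·10.516 = 8.413
Arc 6: start y=0.000, vy=8.413 → t=1.715, apex=3.607, x_land=158.841, impact vy=-8.413
  bounce: vy ← 0.8·8.413 = 6.730

1 5.131 33.595 42.432
2 4.187 21.501 77.061
3 3.350 13.760 104.764
4 2.680 8.807 126.927
5 2.144 5.636 144.657
6 1.715 3.607 158.841
final: 158.841 6.730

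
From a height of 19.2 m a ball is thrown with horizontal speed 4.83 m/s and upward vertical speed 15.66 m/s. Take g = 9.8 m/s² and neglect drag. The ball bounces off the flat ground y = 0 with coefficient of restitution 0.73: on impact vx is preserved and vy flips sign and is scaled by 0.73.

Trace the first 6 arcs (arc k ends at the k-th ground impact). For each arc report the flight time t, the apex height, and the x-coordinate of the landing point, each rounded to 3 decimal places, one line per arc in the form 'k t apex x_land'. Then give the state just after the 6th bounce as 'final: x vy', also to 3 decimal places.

Arc 1: start y=19.200, vy=15.660 → t=4.142, apex=31.712, x_land=20.006, impact vy=-24.931
  bounce: vy ← 0.73·24.931 = 18.200
Arc 2: start y=0.000, vy=18.200 → t=3.714, apex=16.899, x_land=37.945, impact vy=-18.200
  bounce: vy ← 0.73·18.200 = 13.286
Arc 3: start y=0.000, vy=13.286 → t=2.711, apex=9.006, x_land=51.041, impact vy=-13.286
  bounce: vy ← 0.73·13.286 = 9.699
Arc 4: start y=0.000, vy=9.699 → t=1.979, apex=4.799, x_land=60.601, impact vy=-9.699
  bounce: vy ← 0.73·9.699 = 7.080
Arc 5: start y=0.000, vy=7.080 → t=1.445, apex=2.557, x_land=67.580, impact vy=-7.080
  bounce: vy ← 0.73·7.080 = 5.168
Arc 6: start y=0.000, vy=5.168 → t=1.055, apex=1.363, x_land=72.675, impact vy=-5.168
  bounce: vy ← 0.73·5.168 = 3.773

1 4.142 31.712 20.006
2 3.714 16.899 37.945
3 2.711 9.006 51.041
4 1.979 4.799 60.601
5 1.445 2.557 67.580
6 1.055 1.363 72.675
final: 72.675 3.773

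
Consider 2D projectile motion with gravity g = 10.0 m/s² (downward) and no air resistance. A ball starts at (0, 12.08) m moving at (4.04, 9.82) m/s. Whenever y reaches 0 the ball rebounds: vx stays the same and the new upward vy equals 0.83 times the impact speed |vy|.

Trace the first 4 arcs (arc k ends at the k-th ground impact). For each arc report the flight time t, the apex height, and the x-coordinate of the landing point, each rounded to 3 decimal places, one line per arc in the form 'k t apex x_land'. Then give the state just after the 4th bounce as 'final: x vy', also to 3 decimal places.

Arc 1: start y=12.080, vy=9.820 → t=2.821, apex=16.902, x_land=11.395, impact vy=-18.386
  bounce: vy ← 0.83·18.386 = 15.260
Arc 2: start y=0.000, vy=15.260 → t=3.052, apex=11.644, x_land=23.725, impact vy=-15.260
  bounce: vy ← 0.83·15.260 = 12.666
Arc 3: start y=0.000, vy=12.666 → t=2.533, apex=8.021, x_land=33.959, impact vy=-12.666
  bounce: vy ← 0.83·12.666 = 10.513
Arc 4: start y=0.000, vy=10.513 → t=2.103, apex=5.526, x_land=42.454, impact vy=-10.513
  bounce: vy ← 0.83·10.513 = 8.726

1 2.821 16.902 11.395
2 3.052 11.644 23.725
3 2.533 8.021 33.959
4 2.103 5.526 42.454
final: 42.454 8.726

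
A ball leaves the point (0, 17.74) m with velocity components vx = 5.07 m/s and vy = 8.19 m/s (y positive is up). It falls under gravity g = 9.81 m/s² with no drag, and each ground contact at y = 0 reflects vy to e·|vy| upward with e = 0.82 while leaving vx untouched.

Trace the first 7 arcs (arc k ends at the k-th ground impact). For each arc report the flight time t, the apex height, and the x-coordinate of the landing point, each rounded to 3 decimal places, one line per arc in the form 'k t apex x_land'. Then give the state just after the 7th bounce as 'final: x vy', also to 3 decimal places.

Arc 1: start y=17.740, vy=8.190 → t=2.912, apex=21.159, x_land=14.763, impact vy=-20.375
  bounce: vy ← 0.82·20.375 = 16.707
Arc 2: start y=0.000, vy=16.707 → t=3.406, apex=14.227, x_land=32.032, impact vy=-16.707
  bounce: vy ← 0.82·16.707 = 13.700
Arc 3: start y=0.000, vy=13.700 → t=2.793, apex=9.566, x_land=46.193, impact vy=-13.700
  bounce: vy ← 0.82·13.700 = 11.234
Arc 4: start y=0.000, vy=11.234 → t=2.290, apex=6.432, x_land=57.805, impact vy=-11.234
  bounce: vy ← 0.82·11.234 = 9.212
Arc 5: start y=0.000, vy=9.212 → t=1.878, apex=4.325, x_land=67.327, impact vy=-9.212
  bounce: vy ← 0.82·9.212 = 7.554
Arc 6: start y=0.000, vy=7.554 → t=1.540, apex=2.908, x_land=75.135, impact vy=-7.554
  bounce: vy ← 0.82·7.554 = 6.194
Arc 7: start y=0.000, vy=6.194 → t=1.263, apex=1.955, x_land=81.537, impact vy=-6.194
  bounce: vy ← 0.82·6.194 = 5.079

1 2.912 21.159 14.763
2 3.406 14.227 32.032
3 2.793 9.566 46.193
4 2.290 6.432 57.805
5 1.878 4.325 67.327
6 1.540 2.908 75.135
7 1.263 1.955 81.537
final: 81.537 5.079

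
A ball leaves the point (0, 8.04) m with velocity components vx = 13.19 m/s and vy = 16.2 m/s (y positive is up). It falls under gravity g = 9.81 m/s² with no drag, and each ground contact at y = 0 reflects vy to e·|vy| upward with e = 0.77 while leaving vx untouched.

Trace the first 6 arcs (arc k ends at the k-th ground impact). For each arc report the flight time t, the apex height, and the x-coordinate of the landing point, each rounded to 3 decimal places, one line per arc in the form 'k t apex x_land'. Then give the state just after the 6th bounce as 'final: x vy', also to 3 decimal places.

Arc 1: start y=8.040, vy=16.200 → t=3.741, apex=21.416, x_land=49.343, impact vy=-20.498
  bounce: vy ← 0.77·20.498 = 15.784
Arc 2: start y=0.000, vy=15.784 → t=3.218, apex=12.698, x_land=91.787, impact vy=-15.784
  bounce: vy ← 0.77·15.784 = 12.154
Arc 3: start y=0.000, vy=12.154 → t=2.478, apex=7.528, x_land=124.469, impact vy=-12.154
  bounce: vy ← 0.77·12.154 = 9.358
Arc 4: start y=0.000, vy=9.358 → t=1.908, apex=4.464, x_land=149.634, impact vy=-9.358
  bounce: vy ← 0.77·9.358 = 7.206
Arc 5: start y=0.000, vy=7.206 → t=1.469, apex=2.646, x_land=169.011, impact vy=-7.206
  bounce: vy ← 0.77·7.206 = 5.548
Arc 6: start y=0.000, vy=5.548 → t=1.131, apex=1.569, x_land=183.931, impact vy=-5.548
  bounce: vy ← 0.77·5.548 = 4.272

1 3.741 21.416 49.343
2 3.218 12.698 91.787
3 2.478 7.528 124.469
4 1.908 4.464 149.634
5 1.469 2.646 169.011
6 1.131 1.569 183.931
final: 183.931 4.272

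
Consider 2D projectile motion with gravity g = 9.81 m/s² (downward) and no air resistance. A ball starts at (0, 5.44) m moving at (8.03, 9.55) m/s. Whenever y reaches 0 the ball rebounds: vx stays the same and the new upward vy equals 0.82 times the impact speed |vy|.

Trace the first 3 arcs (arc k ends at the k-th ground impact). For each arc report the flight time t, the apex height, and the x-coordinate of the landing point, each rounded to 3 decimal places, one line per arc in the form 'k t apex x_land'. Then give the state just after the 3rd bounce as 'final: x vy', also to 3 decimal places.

Arc 1: start y=5.440, vy=9.550 → t=2.408, apex=10.088, x_land=19.333, impact vy=-14.069
  bounce: vy ← 0.82·14.069 = 11.537
Arc 2: start y=0.000, vy=11.537 → t=2.352, apex=6.783, x_land=38.220, impact vy=-11.537
  bounce: vy ← 0.82·11.537 = 9.460
Arc 3: start y=0.000, vy=9.460 → t=1.929, apex=4.561, x_land=53.707, impact vy=-9.460
  bounce: vy ← 0.82·9.460 = 7.757

1 2.408 10.088 19.333
2 2.352 6.783 38.220
3 1.929 4.561 53.707
final: 53.707 7.757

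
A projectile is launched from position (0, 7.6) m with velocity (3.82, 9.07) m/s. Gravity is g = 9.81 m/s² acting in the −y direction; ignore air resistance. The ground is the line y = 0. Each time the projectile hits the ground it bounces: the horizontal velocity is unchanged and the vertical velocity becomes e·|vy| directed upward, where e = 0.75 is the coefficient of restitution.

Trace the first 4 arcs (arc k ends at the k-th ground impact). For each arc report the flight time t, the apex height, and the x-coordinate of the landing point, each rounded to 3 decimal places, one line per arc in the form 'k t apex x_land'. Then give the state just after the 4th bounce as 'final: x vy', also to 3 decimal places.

Arc 1: start y=7.600, vy=9.070 → t=2.475, apex=11.793, x_land=9.455, impact vy=-15.211
  bounce: vy ← 0.75·15.211 = 11.408
Arc 2: start y=0.000, vy=11.408 → t=2.326, apex=6.634, x_land=18.340, impact vy=-11.408
  bounce: vy ← 0.75·11.408 = 8.556
Arc 3: start y=0.000, vy=8.556 → t=1.744, apex=3.731, x_land=25.003, impact vy=-8.556
  bounce: vy ← 0.75·8.556 = 6.417
Arc 4: start y=0.000, vy=6.417 → t=1.308, apex=2.099, x_land=30.001, impact vy=-6.417
  bounce: vy ← 0.75·6.417 = 4.813

1 2.475 11.793 9.455
2 2.326 6.634 18.340
3 1.744 3.731 25.003
4 1.308 2.099 30.001
final: 30.001 4.813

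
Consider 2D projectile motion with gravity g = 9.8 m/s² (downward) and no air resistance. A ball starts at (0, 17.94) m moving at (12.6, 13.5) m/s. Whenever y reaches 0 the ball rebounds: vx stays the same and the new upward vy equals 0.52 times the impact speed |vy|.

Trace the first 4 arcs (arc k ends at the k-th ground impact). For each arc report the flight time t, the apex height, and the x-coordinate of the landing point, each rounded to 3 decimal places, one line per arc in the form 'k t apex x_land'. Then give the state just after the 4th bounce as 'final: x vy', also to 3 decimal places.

1 3.735 27.238 47.064
2 2.452 7.365 77.960
3 1.275 1.992 94.026
4 0.663 0.539 102.380
final: 102.380 1.689

Arc 1: start y=17.940, vy=13.500 → t=3.735, apex=27.238, x_land=47.064, impact vy=-23.106
  bounce: vy ← 0.52·23.106 = 12.015
Arc 2: start y=0.000, vy=12.015 → t=2.452, apex=7.365, x_land=77.960, impact vy=-12.015
  bounce: vy ← 0.52·12.015 = 6.248
Arc 3: start y=0.000, vy=6.248 → t=1.275, apex=1.992, x_land=94.026, impact vy=-6.248
  bounce: vy ← 0.52·6.248 = 3.249
Arc 4: start y=0.000, vy=3.249 → t=0.663, apex=0.539, x_land=102.380, impact vy=-3.249
  bounce: vy ← 0.52·3.249 = 1.689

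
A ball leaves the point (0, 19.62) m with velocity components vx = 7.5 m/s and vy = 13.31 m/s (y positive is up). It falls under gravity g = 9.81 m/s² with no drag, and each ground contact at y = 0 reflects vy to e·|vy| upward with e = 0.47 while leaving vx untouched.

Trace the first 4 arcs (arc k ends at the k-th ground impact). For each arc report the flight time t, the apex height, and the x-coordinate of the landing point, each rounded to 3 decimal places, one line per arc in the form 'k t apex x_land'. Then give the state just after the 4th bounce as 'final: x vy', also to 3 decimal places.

1 3.774 28.649 28.302
2 2.272 6.329 45.340
3 1.068 1.398 53.348
4 0.502 0.309 57.112
final: 57.112 1.157

Arc 1: start y=19.620, vy=13.310 → t=3.774, apex=28.649, x_land=28.302, impact vy=-23.709
  bounce: vy ← 0.47·23.709 = 11.143
Arc 2: start y=0.000, vy=11.143 → t=2.272, apex=6.329, x_land=45.340, impact vy=-11.143
  bounce: vy ← 0.47·11.143 = 5.237
Arc 3: start y=0.000, vy=5.237 → t=1.068, apex=1.398, x_land=53.348, impact vy=-5.237
  bounce: vy ← 0.47·5.237 = 2.462
Arc 4: start y=0.000, vy=2.462 → t=0.502, apex=0.309, x_land=57.112, impact vy=-2.462
  bounce: vy ← 0.47·2.462 = 1.157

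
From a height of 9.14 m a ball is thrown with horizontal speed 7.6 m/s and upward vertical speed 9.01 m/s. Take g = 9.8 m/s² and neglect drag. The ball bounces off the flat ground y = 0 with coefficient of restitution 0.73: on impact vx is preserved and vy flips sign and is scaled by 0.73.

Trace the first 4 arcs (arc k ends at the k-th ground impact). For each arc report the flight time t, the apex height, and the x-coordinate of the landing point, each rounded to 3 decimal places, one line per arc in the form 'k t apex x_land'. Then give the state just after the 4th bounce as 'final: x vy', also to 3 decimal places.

1 2.566 13.282 19.500
2 2.404 7.078 37.768
3 1.755 3.772 51.104
4 1.281 2.010 60.839
final: 60.839 4.582

Arc 1: start y=9.140, vy=9.010 → t=2.566, apex=13.282, x_land=19.500, impact vy=-16.135
  bounce: vy ← 0.73·16.135 = 11.778
Arc 2: start y=0.000, vy=11.778 → t=2.404, apex=7.078, x_land=37.768, impact vy=-11.778
  bounce: vy ← 0.73·11.778 = 8.598
Arc 3: start y=0.000, vy=8.598 → t=1.755, apex=3.772, x_land=51.104, impact vy=-8.598
  bounce: vy ← 0.73·8.598 = 6.277
Arc 4: start y=0.000, vy=6.277 → t=1.281, apex=2.010, x_land=60.839, impact vy=-6.277
  bounce: vy ← 0.73·6.277 = 4.582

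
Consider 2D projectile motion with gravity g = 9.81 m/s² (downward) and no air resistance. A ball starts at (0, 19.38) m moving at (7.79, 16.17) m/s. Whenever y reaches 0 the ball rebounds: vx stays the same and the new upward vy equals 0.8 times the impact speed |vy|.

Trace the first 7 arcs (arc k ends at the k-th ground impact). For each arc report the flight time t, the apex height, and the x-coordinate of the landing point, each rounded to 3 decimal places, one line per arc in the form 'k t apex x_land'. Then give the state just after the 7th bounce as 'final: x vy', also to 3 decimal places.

1 4.231 32.707 32.956
2 4.132 20.932 65.141
3 3.305 13.397 90.889
4 2.644 8.574 111.488
5 2.115 5.487 127.967
6 1.692 3.512 141.150
7 1.354 2.248 151.696
final: 151.696 5.312

Arc 1: start y=19.380, vy=16.170 → t=4.231, apex=32.707, x_land=32.956, impact vy=-25.332
  bounce: vy ← 0.8·25.332 = 20.266
Arc 2: start y=0.000, vy=20.266 → t=4.132, apex=20.932, x_land=65.141, impact vy=-20.266
  bounce: vy ← 0.8·20.266 = 16.212
Arc 3: start y=0.000, vy=16.212 → t=3.305, apex=13.397, x_land=90.889, impact vy=-16.212
  bounce: vy ← 0.8·16.212 = 12.970
Arc 4: start y=0.000, vy=12.970 → t=2.644, apex=8.574, x_land=111.488, impact vy=-12.970
  bounce: vy ← 0.8·12.970 = 10.376
Arc 5: start y=0.000, vy=10.376 → t=2.115, apex=5.487, x_land=127.967, impact vy=-10.376
  bounce: vy ← 0.8·10.376 = 8.301
Arc 6: start y=0.000, vy=8.301 → t=1.692, apex=3.512, x_land=141.150, impact vy=-8.301
  bounce: vy ← 0.8·8.301 = 6.641
Arc 7: start y=0.000, vy=6.641 → t=1.354, apex=2.248, x_land=151.696, impact vy=-6.641
  bounce: vy ← 0.8·6.641 = 5.312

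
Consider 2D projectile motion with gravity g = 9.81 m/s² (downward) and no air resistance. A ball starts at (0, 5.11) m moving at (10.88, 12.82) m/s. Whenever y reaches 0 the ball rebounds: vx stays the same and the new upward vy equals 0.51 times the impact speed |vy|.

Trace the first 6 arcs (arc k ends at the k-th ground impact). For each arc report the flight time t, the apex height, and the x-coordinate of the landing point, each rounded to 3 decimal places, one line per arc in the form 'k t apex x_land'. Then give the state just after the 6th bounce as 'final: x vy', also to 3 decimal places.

Arc 1: start y=5.110, vy=12.820 → t=2.965, apex=13.487, x_land=32.259, impact vy=-16.267
  bounce: vy ← 0.51·16.267 = 8.296
Arc 2: start y=0.000, vy=8.296 → t=1.691, apex=3.508, x_land=50.661, impact vy=-8.296
  bounce: vy ← 0.51·8.296 = 4.231
Arc 3: start y=0.000, vy=4.231 → t=0.863, apex=0.912, x_land=60.046, impact vy=-4.231
  bounce: vy ← 0.51·4.231 = 2.158
Arc 4: start y=0.000, vy=2.158 → t=0.440, apex=0.237, x_land=64.833, impact vy=-2.158
  bounce: vy ← 0.51·2.158 = 1.100
Arc 5: start y=0.000, vy=1.100 → t=0.224, apex=0.062, x_land=67.274, impact vy=-1.100
  bounce: vy ← 0.51·1.100 = 0.561
Arc 6: start y=0.000, vy=0.561 → t=0.114, apex=0.016, x_land=68.519, impact vy=-0.561
  bounce: vy ← 0.51·0.561 = 0.286

1 2.965 13.487 32.259
2 1.691 3.508 50.661
3 0.863 0.912 60.046
4 0.440 0.237 64.833
5 0.224 0.062 67.274
6 0.114 0.016 68.519
final: 68.519 0.286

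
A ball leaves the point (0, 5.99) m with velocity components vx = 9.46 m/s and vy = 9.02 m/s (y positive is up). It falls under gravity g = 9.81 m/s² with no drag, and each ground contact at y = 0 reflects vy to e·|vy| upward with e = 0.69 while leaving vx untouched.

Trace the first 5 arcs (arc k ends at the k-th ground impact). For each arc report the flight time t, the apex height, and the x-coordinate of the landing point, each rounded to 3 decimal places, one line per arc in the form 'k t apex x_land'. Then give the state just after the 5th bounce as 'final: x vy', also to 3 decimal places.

Arc 1: start y=5.990, vy=9.020 → t=2.357, apex=10.137, x_land=22.298, impact vy=-14.103
  bounce: vy ← 0.69·14.103 = 9.731
Arc 2: start y=0.000, vy=9.731 → t=1.984, apex=4.826, x_land=41.065, impact vy=-9.731
  bounce: vy ← 0.69·9.731 = 6.714
Arc 3: start y=0.000, vy=6.714 → t=1.369, apex=2.298, x_land=54.014, impact vy=-6.714
  bounce: vy ← 0.69·6.714 = 4.633
Arc 4: start y=0.000, vy=4.633 → t=0.945, apex=1.094, x_land=62.949, impact vy=-4.633
  bounce: vy ← 0.69·4.633 = 3.197
Arc 5: start y=0.000, vy=3.197 → t=0.652, apex=0.521, x_land=69.115, impact vy=-3.197
  bounce: vy ← 0.69·3.197 = 2.206

1 2.357 10.137 22.298
2 1.984 4.826 41.065
3 1.369 2.298 54.014
4 0.945 1.094 62.949
5 0.652 0.521 69.115
final: 69.115 2.206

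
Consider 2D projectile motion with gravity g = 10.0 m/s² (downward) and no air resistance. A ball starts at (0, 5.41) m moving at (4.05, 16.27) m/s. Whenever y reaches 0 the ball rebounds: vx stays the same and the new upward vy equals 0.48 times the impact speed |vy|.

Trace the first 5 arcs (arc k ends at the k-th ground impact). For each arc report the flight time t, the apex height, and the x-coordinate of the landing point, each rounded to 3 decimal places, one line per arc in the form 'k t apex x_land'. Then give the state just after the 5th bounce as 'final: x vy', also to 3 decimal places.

Arc 1: start y=5.410, vy=16.270 → t=3.558, apex=18.646, x_land=14.410, impact vy=-19.311
  bounce: vy ← 0.48·19.311 = 9.269
Arc 2: start y=0.000, vy=9.269 → t=1.854, apex=4.296, x_land=21.918, impact vy=-9.269
  bounce: vy ← 0.48·9.269 = 4.449
Arc 3: start y=0.000, vy=4.449 → t=0.890, apex=0.990, x_land=25.522, impact vy=-4.449
  bounce: vy ← 0.48·4.449 = 2.136
Arc 4: start y=0.000, vy=2.136 → t=0.427, apex=0.228, x_land=27.252, impact vy=-2.136
  bounce: vy ← 0.48·2.136 = 1.025
Arc 5: start y=0.000, vy=1.025 → t=0.205, apex=0.053, x_land=28.082, impact vy=-1.025
  bounce: vy ← 0.48·1.025 = 0.492

1 3.558 18.646 14.410
2 1.854 4.296 21.918
3 0.890 0.990 25.522
4 0.427 0.228 27.252
5 0.205 0.053 28.082
final: 28.082 0.492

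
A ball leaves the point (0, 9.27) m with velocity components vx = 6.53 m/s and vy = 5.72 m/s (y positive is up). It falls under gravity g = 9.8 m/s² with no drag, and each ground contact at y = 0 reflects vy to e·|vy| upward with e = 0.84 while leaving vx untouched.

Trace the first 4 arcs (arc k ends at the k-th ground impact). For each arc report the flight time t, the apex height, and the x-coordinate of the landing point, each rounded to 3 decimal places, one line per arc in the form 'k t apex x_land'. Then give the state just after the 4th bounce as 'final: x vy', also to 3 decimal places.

1 2.078 10.939 13.568
2 2.510 7.719 29.960
3 2.109 5.446 43.729
4 1.771 3.843 55.295
final: 55.295 7.290

Arc 1: start y=9.270, vy=5.720 → t=2.078, apex=10.939, x_land=13.568, impact vy=-14.643
  bounce: vy ← 0.84·14.643 = 12.300
Arc 2: start y=0.000, vy=12.300 → t=2.510, apex=7.719, x_land=29.960, impact vy=-12.300
  bounce: vy ← 0.84·12.300 = 10.332
Arc 3: start y=0.000, vy=10.332 → t=2.109, apex=5.446, x_land=43.729, impact vy=-10.332
  bounce: vy ← 0.84·10.332 = 8.679
Arc 4: start y=0.000, vy=8.679 → t=1.771, apex=3.843, x_land=55.295, impact vy=-8.679
  bounce: vy ← 0.84·8.679 = 7.290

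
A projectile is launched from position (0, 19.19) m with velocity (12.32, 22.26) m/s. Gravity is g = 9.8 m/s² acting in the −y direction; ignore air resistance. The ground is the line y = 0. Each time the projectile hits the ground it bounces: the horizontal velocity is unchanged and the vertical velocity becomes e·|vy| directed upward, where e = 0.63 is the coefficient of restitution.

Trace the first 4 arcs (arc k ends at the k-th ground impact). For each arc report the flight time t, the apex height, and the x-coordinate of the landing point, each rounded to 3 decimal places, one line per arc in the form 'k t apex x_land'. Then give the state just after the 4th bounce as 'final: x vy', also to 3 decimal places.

1 5.284 44.471 65.099
2 3.796 17.651 111.864
3 2.391 7.005 141.326
4 1.507 2.780 159.887
final: 159.887 4.651

Arc 1: start y=19.190, vy=22.260 → t=5.284, apex=44.471, x_land=65.099, impact vy=-29.523
  bounce: vy ← 0.63·29.523 = 18.600
Arc 2: start y=0.000, vy=18.600 → t=3.796, apex=17.651, x_land=111.864, impact vy=-18.600
  bounce: vy ← 0.63·18.600 = 11.718
Arc 3: start y=0.000, vy=11.718 → t=2.391, apex=7.005, x_land=141.326, impact vy=-11.718
  bounce: vy ← 0.63·11.718 = 7.382
Arc 4: start y=0.000, vy=7.382 → t=1.507, apex=2.780, x_land=159.887, impact vy=-7.382
  bounce: vy ← 0.63·7.382 = 4.651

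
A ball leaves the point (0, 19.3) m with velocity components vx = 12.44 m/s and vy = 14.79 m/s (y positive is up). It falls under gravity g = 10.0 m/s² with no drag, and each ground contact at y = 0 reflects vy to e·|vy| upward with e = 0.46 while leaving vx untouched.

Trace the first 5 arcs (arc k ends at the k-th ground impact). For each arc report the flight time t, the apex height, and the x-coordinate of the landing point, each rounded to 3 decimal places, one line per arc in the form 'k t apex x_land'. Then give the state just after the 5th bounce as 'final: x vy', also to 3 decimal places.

1 3.938 30.237 48.991
2 2.262 6.398 77.135
3 1.041 1.354 90.082
4 0.479 0.286 96.037
5 0.220 0.061 98.777
final: 98.777 0.506

Arc 1: start y=19.300, vy=14.790 → t=3.938, apex=30.237, x_land=48.991, impact vy=-24.592
  bounce: vy ← 0.46·24.592 = 11.312
Arc 2: start y=0.000, vy=11.312 → t=2.262, apex=6.398, x_land=77.135, impact vy=-11.312
  bounce: vy ← 0.46·11.312 = 5.204
Arc 3: start y=0.000, vy=5.204 → t=1.041, apex=1.354, x_land=90.082, impact vy=-5.204
  bounce: vy ← 0.46·5.204 = 2.394
Arc 4: start y=0.000, vy=2.394 → t=0.479, apex=0.286, x_land=96.037, impact vy=-2.394
  bounce: vy ← 0.46·2.394 = 1.101
Arc 5: start y=0.000, vy=1.101 → t=0.220, apex=0.061, x_land=98.777, impact vy=-1.101
  bounce: vy ← 0.46·1.101 = 0.506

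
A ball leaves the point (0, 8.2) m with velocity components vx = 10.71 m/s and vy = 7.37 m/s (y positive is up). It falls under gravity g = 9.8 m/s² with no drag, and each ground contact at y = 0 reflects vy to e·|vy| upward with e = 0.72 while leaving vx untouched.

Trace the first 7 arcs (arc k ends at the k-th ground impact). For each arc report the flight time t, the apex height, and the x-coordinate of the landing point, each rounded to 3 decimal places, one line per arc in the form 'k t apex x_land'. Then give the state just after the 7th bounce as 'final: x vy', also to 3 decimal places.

1 2.248 10.971 24.080
2 2.155 5.688 47.157
3 1.551 2.948 63.773
4 1.117 1.528 75.736
5 0.804 0.792 84.350
6 0.579 0.411 90.551
7 0.417 0.213 95.017
final: 95.017 1.471

Arc 1: start y=8.200, vy=7.370 → t=2.248, apex=10.971, x_land=24.080, impact vy=-14.664
  bounce: vy ← 0.72·14.664 = 10.558
Arc 2: start y=0.000, vy=10.558 → t=2.155, apex=5.688, x_land=47.157, impact vy=-10.558
  bounce: vy ← 0.72·10.558 = 7.602
Arc 3: start y=0.000, vy=7.602 → t=1.551, apex=2.948, x_land=63.773, impact vy=-7.602
  bounce: vy ← 0.72·7.602 = 5.473
Arc 4: start y=0.000, vy=5.473 → t=1.117, apex=1.528, x_land=75.736, impact vy=-5.473
  bounce: vy ← 0.72·5.473 = 3.941
Arc 5: start y=0.000, vy=3.941 → t=0.804, apex=0.792, x_land=84.350, impact vy=-3.941
  bounce: vy ← 0.72·3.941 = 2.837
Arc 6: start y=0.000, vy=2.837 → t=0.579, apex=0.411, x_land=90.551, impact vy=-2.837
  bounce: vy ← 0.72·2.837 = 2.043
Arc 7: start y=0.000, vy=2.043 → t=0.417, apex=0.213, x_land=95.017, impact vy=-2.043
  bounce: vy ← 0.72·2.043 = 1.471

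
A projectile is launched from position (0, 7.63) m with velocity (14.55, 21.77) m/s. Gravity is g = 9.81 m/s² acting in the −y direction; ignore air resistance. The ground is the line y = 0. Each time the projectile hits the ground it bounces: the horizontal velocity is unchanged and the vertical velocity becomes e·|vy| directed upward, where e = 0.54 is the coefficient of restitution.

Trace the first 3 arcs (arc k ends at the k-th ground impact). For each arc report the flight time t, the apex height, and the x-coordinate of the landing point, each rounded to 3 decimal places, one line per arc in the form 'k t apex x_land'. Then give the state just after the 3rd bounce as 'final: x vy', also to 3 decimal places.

1 4.765 31.786 69.328
2 2.749 9.269 109.330
3 1.485 2.703 130.931
final: 130.931 3.932

Arc 1: start y=7.630, vy=21.770 → t=4.765, apex=31.786, x_land=69.328, impact vy=-24.973
  bounce: vy ← 0.54·24.973 = 13.485
Arc 2: start y=0.000, vy=13.485 → t=2.749, apex=9.269, x_land=109.330, impact vy=-13.485
  bounce: vy ← 0.54·13.485 = 7.282
Arc 3: start y=0.000, vy=7.282 → t=1.485, apex=2.703, x_land=130.931, impact vy=-7.282
  bounce: vy ← 0.54·7.282 = 3.932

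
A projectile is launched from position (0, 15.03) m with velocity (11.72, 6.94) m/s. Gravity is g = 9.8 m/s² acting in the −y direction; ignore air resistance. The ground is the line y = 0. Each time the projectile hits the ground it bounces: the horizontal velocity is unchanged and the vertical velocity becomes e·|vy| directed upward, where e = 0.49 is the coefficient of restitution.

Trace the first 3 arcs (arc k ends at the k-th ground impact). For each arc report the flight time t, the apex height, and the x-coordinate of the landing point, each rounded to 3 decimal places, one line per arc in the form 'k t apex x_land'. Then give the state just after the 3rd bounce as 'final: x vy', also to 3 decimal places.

1 2.597 17.487 30.440
2 1.851 4.199 52.138
3 0.907 1.008 62.770
final: 62.770 2.178

Arc 1: start y=15.030, vy=6.940 → t=2.597, apex=17.487, x_land=30.440, impact vy=-18.514
  bounce: vy ← 0.49·18.514 = 9.072
Arc 2: start y=0.000, vy=9.072 → t=1.851, apex=4.199, x_land=52.138, impact vy=-9.072
  bounce: vy ← 0.49·9.072 = 4.445
Arc 3: start y=0.000, vy=4.445 → t=0.907, apex=1.008, x_land=62.770, impact vy=-4.445
  bounce: vy ← 0.49·4.445 = 2.178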